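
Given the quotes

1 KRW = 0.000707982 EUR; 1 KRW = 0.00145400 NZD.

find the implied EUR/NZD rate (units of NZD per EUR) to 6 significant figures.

1 EUR ÷ 0.000707982 = 1412.47 KRW
1412.47 KRW × 0.00145400 = 2.05372 NZD

EUR/NZD = 2.05372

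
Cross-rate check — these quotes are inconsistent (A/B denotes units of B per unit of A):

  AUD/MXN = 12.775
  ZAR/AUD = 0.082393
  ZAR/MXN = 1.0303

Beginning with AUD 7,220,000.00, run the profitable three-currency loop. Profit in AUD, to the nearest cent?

Profit: AUD 156,064.79

Profitable loop is AUD → MXN → ZAR → AUD:
AUD 7,220,000.00 × 12.775 = MXN 92,235,500.00
MXN 92,235,500.00 ÷ 1.0303 = ZAR 89,522,954.48
ZAR 89,522,954.48 × 0.082393 = AUD 7,376,064.79
Profit = AUD 7,376,064.79 − AUD 7,220,000.00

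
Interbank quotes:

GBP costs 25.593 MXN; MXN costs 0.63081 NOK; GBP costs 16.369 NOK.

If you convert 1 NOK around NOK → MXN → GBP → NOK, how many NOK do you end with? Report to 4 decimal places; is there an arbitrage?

1.0139 (arbitrage exists)

Around NOK → MXN → GBP → NOK: 1 ÷ 0.63081 ÷ 25.593 × 16.369 = 1.013917
Product > 1; profitable direction is NOK → MXN → GBP → NOK.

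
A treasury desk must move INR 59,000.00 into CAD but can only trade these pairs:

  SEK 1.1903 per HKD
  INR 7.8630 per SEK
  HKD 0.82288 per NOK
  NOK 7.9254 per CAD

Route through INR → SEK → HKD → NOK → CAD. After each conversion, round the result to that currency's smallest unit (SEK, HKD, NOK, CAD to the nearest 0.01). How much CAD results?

CAD 966.61

INR 59,000.00 ÷ 7.8630 = SEK 7,503.50
SEK 7,503.50 ÷ 1.1903 = HKD 6,303.87
HKD 6,303.87 ÷ 0.82288 = NOK 7,660.74
NOK 7,660.74 ÷ 7.9254 = CAD 966.61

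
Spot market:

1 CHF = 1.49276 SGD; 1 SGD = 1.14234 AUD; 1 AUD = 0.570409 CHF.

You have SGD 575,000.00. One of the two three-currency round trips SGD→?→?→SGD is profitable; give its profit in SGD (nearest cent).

Profit: SGD 16,147.83

Profitable loop is SGD → CHF → AUD → SGD:
SGD 575,000.00 ÷ 1.49276 = CHF 385,192.53
CHF 385,192.53 ÷ 0.570409 = AUD 675,291.82
AUD 675,291.82 ÷ 1.14234 = SGD 591,147.83
Profit = SGD 591,147.83 − SGD 575,000.00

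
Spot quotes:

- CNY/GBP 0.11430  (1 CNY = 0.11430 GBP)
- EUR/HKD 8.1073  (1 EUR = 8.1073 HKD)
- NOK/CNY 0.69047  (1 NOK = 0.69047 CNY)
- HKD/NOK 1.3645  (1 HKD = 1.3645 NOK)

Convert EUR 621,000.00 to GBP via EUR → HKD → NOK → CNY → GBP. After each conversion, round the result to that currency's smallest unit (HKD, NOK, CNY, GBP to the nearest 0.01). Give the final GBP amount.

GBP 542,166.19

EUR 621,000.00 × 8.1073 = HKD 5,034,633.30
HKD 5,034,633.30 × 1.3645 = NOK 6,869,757.14
NOK 6,869,757.14 × 0.69047 = CNY 4,743,361.21
CNY 4,743,361.21 × 0.11430 = GBP 542,166.19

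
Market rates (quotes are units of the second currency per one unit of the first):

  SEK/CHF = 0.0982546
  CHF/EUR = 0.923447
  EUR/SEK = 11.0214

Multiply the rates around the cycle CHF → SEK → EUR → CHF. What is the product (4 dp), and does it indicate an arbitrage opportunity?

1.0000 (no arbitrage)

Around CHF → SEK → EUR → CHF: 1 ÷ 0.0982546 ÷ 11.0214 ÷ 0.923447 = 0.999996
Product ≈ 1 (deviation 0.000%, within rounding noise).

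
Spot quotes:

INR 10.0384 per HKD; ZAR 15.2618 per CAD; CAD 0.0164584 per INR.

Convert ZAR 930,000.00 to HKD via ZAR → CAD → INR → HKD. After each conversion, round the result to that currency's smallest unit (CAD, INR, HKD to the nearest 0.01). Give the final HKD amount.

HKD 368,829.04

ZAR 930,000.00 ÷ 15.2618 = CAD 60,936.46
CAD 60,936.46 ÷ 0.0164584 = INR 3,702,453.46
INR 3,702,453.46 ÷ 10.0384 = HKD 368,829.04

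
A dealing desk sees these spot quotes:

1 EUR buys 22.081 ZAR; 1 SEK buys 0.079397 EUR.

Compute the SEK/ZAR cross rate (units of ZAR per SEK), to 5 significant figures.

1 SEK × 0.079397 = 0.079397 EUR
0.079397 EUR × 22.081 = 1.75317 ZAR

SEK/ZAR = 1.7532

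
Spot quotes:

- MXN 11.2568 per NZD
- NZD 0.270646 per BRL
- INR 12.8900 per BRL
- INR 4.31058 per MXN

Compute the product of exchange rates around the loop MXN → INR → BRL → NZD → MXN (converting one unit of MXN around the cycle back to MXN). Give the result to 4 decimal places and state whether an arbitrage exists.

1.0188 (arbitrage exists)

Around MXN → INR → BRL → NZD → MXN: 1 × 4.31058 ÷ 12.8900 × 0.270646 × 11.2568 = 1.018824
Product > 1; profitable direction is MXN → INR → BRL → NZD → MXN.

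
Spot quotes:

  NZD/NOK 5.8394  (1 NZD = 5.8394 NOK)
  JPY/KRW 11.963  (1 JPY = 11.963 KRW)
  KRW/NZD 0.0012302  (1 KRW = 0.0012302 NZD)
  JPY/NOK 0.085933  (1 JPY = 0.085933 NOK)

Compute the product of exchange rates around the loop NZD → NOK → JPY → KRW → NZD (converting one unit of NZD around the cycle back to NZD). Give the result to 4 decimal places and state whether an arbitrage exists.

1.0001 (no arbitrage)

Around NZD → NOK → JPY → KRW → NZD: 1 × 5.8394 ÷ 0.085933 × 11.963 × 0.0012302 = 1.000055
Product ≈ 1 (deviation 0.006%, within rounding noise).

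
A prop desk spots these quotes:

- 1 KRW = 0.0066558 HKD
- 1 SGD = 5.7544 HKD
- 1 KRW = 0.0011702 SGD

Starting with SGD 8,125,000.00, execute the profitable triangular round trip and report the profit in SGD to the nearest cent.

Profit: SGD 95,216.34

Profitable loop is SGD → HKD → KRW → SGD:
SGD 8,125,000.00 × 5.7544 = HKD 46,754,500.00
HKD 46,754,500.00 ÷ 0.0066558 = KRW 7,024,625,139
KRW 7,024,625,139 × 0.0011702 = SGD 8,220,216.34
Profit = SGD 8,220,216.34 − SGD 8,125,000.00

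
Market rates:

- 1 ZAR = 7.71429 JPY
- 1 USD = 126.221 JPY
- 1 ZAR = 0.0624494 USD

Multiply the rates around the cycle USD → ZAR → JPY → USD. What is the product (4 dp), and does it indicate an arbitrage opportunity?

0.9787 (arbitrage exists)

Around USD → ZAR → JPY → USD: 1 ÷ 0.0624494 × 7.71429 ÷ 126.221 = 0.978670
Product < 1; profitable direction is USD → JPY → ZAR → USD.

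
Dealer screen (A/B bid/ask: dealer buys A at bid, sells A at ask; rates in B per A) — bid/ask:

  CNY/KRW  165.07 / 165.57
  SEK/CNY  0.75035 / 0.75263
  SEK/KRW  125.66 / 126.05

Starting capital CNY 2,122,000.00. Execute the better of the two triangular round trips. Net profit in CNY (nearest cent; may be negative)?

Best loop CNY → SEK → KRW → CNY:
CNY 2,122,000.00 ÷ 0.75263 (buy SEK at ask) = SEK 2,819,446.47
SEK 2,819,446.47 × 125.66 (sell SEK at bid) = KRW 354,291,644
KRW 354,291,644 ÷ 165.57 (buy CNY at ask) = CNY 2,139,829.94

Net profit: CNY 17,829.94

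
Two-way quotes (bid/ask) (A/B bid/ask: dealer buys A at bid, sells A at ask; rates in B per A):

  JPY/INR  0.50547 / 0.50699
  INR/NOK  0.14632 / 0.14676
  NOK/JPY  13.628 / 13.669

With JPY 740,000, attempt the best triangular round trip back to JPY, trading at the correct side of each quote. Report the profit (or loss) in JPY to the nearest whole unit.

Net profit: JPY 5,870

Best loop JPY → INR → NOK → JPY:
JPY 740,000 × 0.50547 (sell JPY at bid) = INR 374,047.80
INR 374,047.80 × 0.14632 (sell INR at bid) = NOK 54,730.67
NOK 54,730.67 × 13.628 (sell NOK at bid) = JPY 745,870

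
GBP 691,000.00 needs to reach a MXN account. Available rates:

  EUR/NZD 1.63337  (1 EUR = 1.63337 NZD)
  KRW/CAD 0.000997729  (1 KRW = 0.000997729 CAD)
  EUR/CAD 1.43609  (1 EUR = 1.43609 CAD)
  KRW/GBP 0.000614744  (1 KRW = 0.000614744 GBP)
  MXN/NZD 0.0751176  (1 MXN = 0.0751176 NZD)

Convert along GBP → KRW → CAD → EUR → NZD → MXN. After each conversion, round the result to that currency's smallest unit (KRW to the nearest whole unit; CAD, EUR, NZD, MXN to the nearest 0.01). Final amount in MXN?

GBP 691,000.00 ÷ 0.000614744 = KRW 1,124,045,131
KRW 1,124,045,131 × 0.000997729 = CAD 1,121,492.42
CAD 1,121,492.42 ÷ 1.43609 = EUR 780,934.64
EUR 780,934.64 × 1.63337 = NZD 1,275,555.21
NZD 1,275,555.21 ÷ 0.0751176 = MXN 16,980,776.94

MXN 16,980,776.94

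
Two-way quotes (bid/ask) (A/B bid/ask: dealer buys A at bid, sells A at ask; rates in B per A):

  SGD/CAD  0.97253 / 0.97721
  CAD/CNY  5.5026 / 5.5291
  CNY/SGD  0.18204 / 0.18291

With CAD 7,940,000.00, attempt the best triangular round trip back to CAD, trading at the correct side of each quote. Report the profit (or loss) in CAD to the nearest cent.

Best loop CAD → SGD → CNY → CAD:
CAD 7,940,000.00 ÷ 0.97721 (buy SGD at ask) = SGD 8,125,172.69
SGD 8,125,172.69 ÷ 0.18291 (buy CNY at ask) = CNY 44,421,697.48
CNY 44,421,697.48 ÷ 5.5291 (buy CAD at ask) = CAD 8,034,164.24

Net profit: CAD 94,164.24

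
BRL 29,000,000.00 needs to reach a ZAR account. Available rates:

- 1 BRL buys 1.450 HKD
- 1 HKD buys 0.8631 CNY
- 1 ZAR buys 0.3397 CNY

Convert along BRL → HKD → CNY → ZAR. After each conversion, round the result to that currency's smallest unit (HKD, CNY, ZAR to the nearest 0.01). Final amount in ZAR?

BRL 29,000,000.00 × 1.450 = HKD 42,050,000.00
HKD 42,050,000.00 × 0.8631 = CNY 36,293,355.00
CNY 36,293,355.00 ÷ 0.3397 = ZAR 106,839,431.85

ZAR 106,839,431.85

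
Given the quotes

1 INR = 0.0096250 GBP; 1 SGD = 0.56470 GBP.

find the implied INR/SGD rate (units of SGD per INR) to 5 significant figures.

INR/SGD = 0.017044

1 INR × 0.0096250 = 0.009625 GBP
0.009625 GBP ÷ 0.56470 = 0.0170444 SGD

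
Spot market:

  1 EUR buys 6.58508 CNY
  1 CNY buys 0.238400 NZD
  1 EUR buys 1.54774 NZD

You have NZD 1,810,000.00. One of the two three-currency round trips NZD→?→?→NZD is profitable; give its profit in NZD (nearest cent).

Profit: NZD 25,895.15

Profitable loop is NZD → EUR → CNY → NZD:
NZD 1,810,000.00 ÷ 1.54774 = EUR 1,169,447.06
EUR 1,169,447.06 × 6.58508 = CNY 7,700,902.48
CNY 7,700,902.48 × 0.238400 = NZD 1,835,895.15
Profit = NZD 1,835,895.15 − NZD 1,810,000.00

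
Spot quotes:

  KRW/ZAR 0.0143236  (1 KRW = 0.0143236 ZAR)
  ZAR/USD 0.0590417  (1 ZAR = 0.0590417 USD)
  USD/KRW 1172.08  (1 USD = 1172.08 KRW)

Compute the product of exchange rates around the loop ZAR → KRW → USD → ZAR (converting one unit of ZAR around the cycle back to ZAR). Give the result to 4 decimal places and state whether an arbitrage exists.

1.0089 (arbitrage exists)

Around ZAR → KRW → USD → ZAR: 1 ÷ 0.0143236 ÷ 1172.08 ÷ 0.0590417 = 1.008862
Product > 1; profitable direction is ZAR → KRW → USD → ZAR.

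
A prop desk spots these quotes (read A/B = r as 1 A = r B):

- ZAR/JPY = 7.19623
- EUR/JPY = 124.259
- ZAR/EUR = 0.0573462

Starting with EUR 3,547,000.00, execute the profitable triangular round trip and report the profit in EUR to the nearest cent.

Profitable loop is EUR → ZAR → JPY → EUR:
EUR 3,547,000.00 ÷ 0.0573462 = ZAR 61,852,398.24
ZAR 61,852,398.24 × 7.19623 = JPY 445,104,084
JPY 445,104,084 ÷ 124.259 = EUR 3,582,067.16
Profit = EUR 3,582,067.16 − EUR 3,547,000.00

Profit: EUR 35,067.16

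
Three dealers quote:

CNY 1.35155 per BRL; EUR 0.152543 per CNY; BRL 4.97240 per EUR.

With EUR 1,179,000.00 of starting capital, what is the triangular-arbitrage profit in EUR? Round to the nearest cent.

Profitable loop is EUR → BRL → CNY → EUR:
EUR 1,179,000.00 × 4.97240 = BRL 5,862,459.60
BRL 5,862,459.60 × 1.35155 = CNY 7,923,407.27
CNY 7,923,407.27 × 0.152543 = EUR 1,208,660.32
Profit = EUR 1,208,660.32 − EUR 1,179,000.00

Profit: EUR 29,660.32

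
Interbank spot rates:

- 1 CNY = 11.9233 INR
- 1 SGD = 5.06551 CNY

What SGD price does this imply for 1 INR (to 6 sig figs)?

1 INR ÷ 11.9233 = 0.0838694 CNY
0.0838694 CNY ÷ 5.06551 = 0.016557 SGD

INR/SGD = 0.0165570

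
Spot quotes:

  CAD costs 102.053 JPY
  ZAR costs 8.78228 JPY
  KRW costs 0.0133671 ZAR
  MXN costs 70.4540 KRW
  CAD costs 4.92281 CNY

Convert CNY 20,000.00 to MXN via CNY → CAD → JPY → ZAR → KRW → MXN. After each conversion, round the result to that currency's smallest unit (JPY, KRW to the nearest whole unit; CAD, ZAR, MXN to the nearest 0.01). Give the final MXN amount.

MXN 50,129.43

CNY 20,000.00 ÷ 4.92281 = CAD 4,062.72
CAD 4,062.72 × 102.053 = JPY 414,613
JPY 414,613 ÷ 8.78228 = ZAR 47,210.18
ZAR 47,210.18 ÷ 0.0133671 = KRW 3,531,819
KRW 3,531,819 ÷ 70.4540 = MXN 50,129.43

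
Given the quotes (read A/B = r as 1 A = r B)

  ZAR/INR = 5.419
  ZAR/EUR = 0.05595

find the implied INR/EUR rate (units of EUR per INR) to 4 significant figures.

1 INR ÷ 5.419 = 0.184536 ZAR
0.184536 ZAR × 0.05595 = 0.0103248 EUR

INR/EUR = 0.01032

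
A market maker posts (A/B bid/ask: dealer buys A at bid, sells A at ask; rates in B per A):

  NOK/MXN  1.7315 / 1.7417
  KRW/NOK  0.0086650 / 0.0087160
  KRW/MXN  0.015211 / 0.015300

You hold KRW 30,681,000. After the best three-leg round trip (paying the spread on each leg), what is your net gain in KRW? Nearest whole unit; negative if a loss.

Net profit: KRW 61,325

Best loop KRW → MXN → NOK → KRW:
KRW 30,681,000 × 0.015211 (sell KRW at bid) = MXN 466,688.69
MXN 466,688.69 ÷ 1.7417 (buy NOK at ask) = NOK 267,950.10
NOK 267,950.10 ÷ 0.0087160 (buy KRW at ask) = KRW 30,742,325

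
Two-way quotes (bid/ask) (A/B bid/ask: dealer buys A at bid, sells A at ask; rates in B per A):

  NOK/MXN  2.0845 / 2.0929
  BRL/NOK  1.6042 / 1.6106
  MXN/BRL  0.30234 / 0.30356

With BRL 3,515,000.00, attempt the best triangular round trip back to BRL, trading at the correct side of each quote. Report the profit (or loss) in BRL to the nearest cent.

Net profit: BRL 38,704.81

Best loop BRL → NOK → MXN → BRL:
BRL 3,515,000.00 × 1.6042 (sell BRL at bid) = NOK 5,638,763.00
NOK 5,638,763.00 × 2.0845 (sell NOK at bid) = MXN 11,754,001.47
MXN 11,754,001.47 × 0.30234 (sell MXN at bid) = BRL 3,553,704.81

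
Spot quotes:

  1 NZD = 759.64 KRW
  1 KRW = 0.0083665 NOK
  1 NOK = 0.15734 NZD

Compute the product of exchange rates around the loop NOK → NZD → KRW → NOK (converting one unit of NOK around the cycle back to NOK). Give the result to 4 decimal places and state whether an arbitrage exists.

Around NOK → NZD → KRW → NOK: 1 × 0.15734 × 759.64 × 0.0083665 = 0.999979
Product ≈ 1 (deviation 0.002%, within rounding noise).

1.0000 (no arbitrage)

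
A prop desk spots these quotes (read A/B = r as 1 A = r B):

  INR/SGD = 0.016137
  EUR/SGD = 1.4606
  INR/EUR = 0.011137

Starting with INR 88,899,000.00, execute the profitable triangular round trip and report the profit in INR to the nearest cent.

Profit: INR 714,531.57

Profitable loop is INR → EUR → SGD → INR:
INR 88,899,000.00 × 0.011137 = EUR 990,068.16
EUR 990,068.16 × 1.4606 = SGD 1,446,093.56
SGD 1,446,093.56 ÷ 0.016137 = INR 89,613,531.57
Profit = INR 89,613,531.57 − INR 88,899,000.00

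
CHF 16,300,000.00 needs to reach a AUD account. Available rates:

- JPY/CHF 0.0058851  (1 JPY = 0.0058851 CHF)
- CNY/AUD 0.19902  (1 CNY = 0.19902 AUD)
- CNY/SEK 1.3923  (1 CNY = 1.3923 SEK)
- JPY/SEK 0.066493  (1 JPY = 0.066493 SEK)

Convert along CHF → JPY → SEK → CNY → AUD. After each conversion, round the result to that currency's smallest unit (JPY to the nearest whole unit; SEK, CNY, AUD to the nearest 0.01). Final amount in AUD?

AUD 26,325,315.46

CHF 16,300,000.00 ÷ 0.0058851 = JPY 2,769,706,547
JPY 2,769,706,547 × 0.066493 = SEK 184,166,097.43
SEK 184,166,097.43 ÷ 1.3923 = CNY 132,274,723.43
CNY 132,274,723.43 × 0.19902 = AUD 26,325,315.46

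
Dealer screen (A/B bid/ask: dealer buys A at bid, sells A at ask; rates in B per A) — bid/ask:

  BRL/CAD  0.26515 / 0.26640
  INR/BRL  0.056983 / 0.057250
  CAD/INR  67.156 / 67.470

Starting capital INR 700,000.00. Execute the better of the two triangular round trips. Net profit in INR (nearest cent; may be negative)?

Best loop INR → BRL → CAD → INR:
INR 700,000.00 × 0.056983 (sell INR at bid) = BRL 39,888.10
BRL 39,888.10 × 0.26515 (sell BRL at bid) = CAD 10,576.33
CAD 10,576.33 × 67.156 (sell CAD at bid) = INR 710,264.00

Net profit: INR 10,264.00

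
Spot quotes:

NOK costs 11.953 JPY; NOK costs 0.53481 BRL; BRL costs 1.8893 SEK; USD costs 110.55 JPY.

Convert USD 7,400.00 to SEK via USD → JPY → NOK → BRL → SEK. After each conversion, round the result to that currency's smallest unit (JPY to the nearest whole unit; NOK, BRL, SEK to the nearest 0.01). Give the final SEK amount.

SEK 69,153.48

USD 7,400.00 × 110.55 = JPY 818,070
JPY 818,070 ÷ 11.953 = NOK 68,440.56
NOK 68,440.56 × 0.53481 = BRL 36,602.70
BRL 36,602.70 × 1.8893 = SEK 69,153.48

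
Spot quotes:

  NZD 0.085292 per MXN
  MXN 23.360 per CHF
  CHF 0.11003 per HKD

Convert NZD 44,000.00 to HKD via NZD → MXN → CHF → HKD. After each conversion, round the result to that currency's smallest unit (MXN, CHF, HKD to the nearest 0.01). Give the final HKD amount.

NZD 44,000.00 ÷ 0.085292 = MXN 515,874.88
MXN 515,874.88 ÷ 23.360 = CHF 22,083.68
CHF 22,083.68 ÷ 0.11003 = HKD 200,705.99

HKD 200,705.99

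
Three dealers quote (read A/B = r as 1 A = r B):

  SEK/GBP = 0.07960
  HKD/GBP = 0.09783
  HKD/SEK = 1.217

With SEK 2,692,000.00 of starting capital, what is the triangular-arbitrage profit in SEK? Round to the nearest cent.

Profit: SEK 26,588.42

Profitable loop is SEK → HKD → GBP → SEK:
SEK 2,692,000.00 ÷ 1.217 = HKD 2,211,996.71
HKD 2,211,996.71 × 0.09783 = GBP 216,399.64
GBP 216,399.64 ÷ 0.07960 = SEK 2,718,588.42
Profit = SEK 2,718,588.42 − SEK 2,692,000.00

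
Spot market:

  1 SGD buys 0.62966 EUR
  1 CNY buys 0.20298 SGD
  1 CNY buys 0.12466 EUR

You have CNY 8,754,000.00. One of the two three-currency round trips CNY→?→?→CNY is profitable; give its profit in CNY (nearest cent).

Profit: CNY 221,089.19

Profitable loop is CNY → SGD → EUR → CNY:
CNY 8,754,000.00 × 0.20298 = SGD 1,776,886.92
SGD 1,776,886.92 × 0.62966 = EUR 1,118,834.62
EUR 1,118,834.62 ÷ 0.12466 = CNY 8,975,089.19
Profit = CNY 8,975,089.19 − CNY 8,754,000.00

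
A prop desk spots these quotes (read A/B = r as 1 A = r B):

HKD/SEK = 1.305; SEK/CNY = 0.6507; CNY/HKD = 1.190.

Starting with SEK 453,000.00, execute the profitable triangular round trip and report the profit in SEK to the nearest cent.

Profitable loop is SEK → CNY → HKD → SEK:
SEK 453,000.00 × 0.6507 = CNY 294,767.10
CNY 294,767.10 × 1.190 = HKD 350,772.85
HKD 350,772.85 × 1.305 = SEK 457,758.57
Profit = SEK 457,758.57 − SEK 453,000.00

Profit: SEK 4,758.57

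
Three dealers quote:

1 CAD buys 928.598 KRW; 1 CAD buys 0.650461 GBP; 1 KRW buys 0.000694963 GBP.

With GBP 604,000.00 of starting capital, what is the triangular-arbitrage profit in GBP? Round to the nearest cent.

Profit: GBP 4,791.77

Profitable loop is GBP → KRW → CAD → GBP:
GBP 604,000.00 ÷ 0.000694963 = KRW 869,111,017
KRW 869,111,017 ÷ 928.598 = CAD 935,938.93
CAD 935,938.93 × 0.650461 = GBP 608,791.77
Profit = GBP 608,791.77 − GBP 604,000.00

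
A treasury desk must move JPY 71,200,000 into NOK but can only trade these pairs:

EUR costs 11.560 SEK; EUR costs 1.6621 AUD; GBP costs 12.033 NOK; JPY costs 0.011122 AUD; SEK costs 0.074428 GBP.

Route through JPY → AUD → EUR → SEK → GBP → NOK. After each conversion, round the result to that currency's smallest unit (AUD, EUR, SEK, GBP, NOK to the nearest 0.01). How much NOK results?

NOK 4,932,576.63

JPY 71,200,000 × 0.011122 = AUD 791,886.40
AUD 791,886.40 ÷ 1.6621 = EUR 476,437.28
EUR 476,437.28 × 11.560 = SEK 5,507,614.96
SEK 5,507,614.96 × 0.074428 = GBP 409,920.77
GBP 409,920.77 × 12.033 = NOK 4,932,576.63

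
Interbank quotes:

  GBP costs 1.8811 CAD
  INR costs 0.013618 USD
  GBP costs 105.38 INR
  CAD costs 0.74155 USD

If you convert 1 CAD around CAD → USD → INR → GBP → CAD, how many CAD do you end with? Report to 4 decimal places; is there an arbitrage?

0.9720 (arbitrage exists)

Around CAD → USD → INR → GBP → CAD: 1 × 0.74155 ÷ 0.013618 ÷ 105.38 × 1.8811 = 0.972033
Product < 1; profitable direction is CAD → GBP → INR → USD → CAD.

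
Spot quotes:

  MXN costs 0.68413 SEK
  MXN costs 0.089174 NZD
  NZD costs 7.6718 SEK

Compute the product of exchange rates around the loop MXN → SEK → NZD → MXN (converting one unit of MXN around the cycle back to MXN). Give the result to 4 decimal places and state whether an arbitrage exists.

Around MXN → SEK → NZD → MXN: 1 × 0.68413 ÷ 7.6718 ÷ 0.089174 = 1.000007
Product ≈ 1 (deviation 0.001%, within rounding noise).

1.0000 (no arbitrage)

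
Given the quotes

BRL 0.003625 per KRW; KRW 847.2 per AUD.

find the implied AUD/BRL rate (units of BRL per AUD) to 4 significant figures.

AUD/BRL = 3.071

1 AUD × 847.2 = 847.2 KRW
847.2 KRW × 0.003625 = 3.0711 BRL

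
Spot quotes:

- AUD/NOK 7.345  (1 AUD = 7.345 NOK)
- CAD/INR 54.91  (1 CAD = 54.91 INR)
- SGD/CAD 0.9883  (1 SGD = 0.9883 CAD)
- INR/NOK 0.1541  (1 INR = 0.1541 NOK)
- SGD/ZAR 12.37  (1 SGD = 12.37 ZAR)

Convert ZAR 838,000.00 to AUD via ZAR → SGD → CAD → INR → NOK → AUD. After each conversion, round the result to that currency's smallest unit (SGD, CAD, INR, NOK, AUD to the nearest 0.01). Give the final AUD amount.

ZAR 838,000.00 ÷ 12.37 = SGD 67,744.54
SGD 67,744.54 × 0.9883 = CAD 66,951.93
CAD 66,951.93 × 54.91 = INR 3,676,330.48
INR 3,676,330.48 × 0.1541 = NOK 566,522.53
NOK 566,522.53 ÷ 7.345 = AUD 77,130.36

AUD 77,130.36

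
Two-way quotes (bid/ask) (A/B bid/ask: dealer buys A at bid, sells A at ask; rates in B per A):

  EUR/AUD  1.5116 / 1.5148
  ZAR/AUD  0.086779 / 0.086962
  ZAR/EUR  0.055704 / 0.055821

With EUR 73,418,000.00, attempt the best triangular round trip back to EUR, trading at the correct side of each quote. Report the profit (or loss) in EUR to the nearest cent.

Net profit: EUR 1,928,707.98

Best loop EUR → ZAR → AUD → EUR:
EUR 73,418,000.00 ÷ 0.055821 (buy ZAR at ask) = ZAR 1,315,239,784.31
ZAR 1,315,239,784.31 × 0.086779 (sell ZAR at bid) = AUD 114,135,193.24
AUD 114,135,193.24 ÷ 1.5148 (buy EUR at ask) = EUR 75,346,707.98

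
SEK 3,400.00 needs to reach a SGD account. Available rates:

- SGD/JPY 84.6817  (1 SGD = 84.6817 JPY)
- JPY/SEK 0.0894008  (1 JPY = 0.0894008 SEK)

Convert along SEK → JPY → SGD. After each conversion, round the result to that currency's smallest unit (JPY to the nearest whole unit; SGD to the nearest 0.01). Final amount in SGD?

SEK 3,400.00 ÷ 0.0894008 = JPY 38,031
JPY 38,031 ÷ 84.6817 = SGD 449.11

SGD 449.11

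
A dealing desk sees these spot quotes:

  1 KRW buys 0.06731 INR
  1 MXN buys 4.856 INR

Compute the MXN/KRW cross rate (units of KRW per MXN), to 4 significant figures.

1 MXN × 4.856 = 4.856 INR
4.856 INR ÷ 0.06731 = 72.1438 KRW

MXN/KRW = 72.14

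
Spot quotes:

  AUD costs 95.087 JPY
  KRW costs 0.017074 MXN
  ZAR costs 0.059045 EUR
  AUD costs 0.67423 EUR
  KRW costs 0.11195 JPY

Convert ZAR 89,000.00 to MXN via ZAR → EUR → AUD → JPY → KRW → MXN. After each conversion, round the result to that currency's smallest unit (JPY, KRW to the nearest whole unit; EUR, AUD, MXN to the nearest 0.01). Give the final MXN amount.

ZAR 89,000.00 × 0.059045 = EUR 5,255.01
EUR 5,255.01 ÷ 0.67423 = AUD 7,794.09
AUD 7,794.09 × 95.087 = JPY 741,117
JPY 741,117 ÷ 0.11195 = KRW 6,620,071
KRW 6,620,071 × 0.017074 = MXN 113,031.09

MXN 113,031.09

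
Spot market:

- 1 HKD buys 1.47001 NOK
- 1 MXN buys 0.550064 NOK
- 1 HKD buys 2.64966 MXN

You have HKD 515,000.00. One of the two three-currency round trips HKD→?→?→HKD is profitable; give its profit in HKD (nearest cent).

Profitable loop is HKD → NOK → MXN → HKD:
HKD 515,000.00 × 1.47001 = NOK 757,055.15
NOK 757,055.15 ÷ 0.550064 = MXN 1,376,303.76
MXN 1,376,303.76 ÷ 2.64966 = HKD 519,426.55
Profit = HKD 519,426.55 − HKD 515,000.00

Profit: HKD 4,426.55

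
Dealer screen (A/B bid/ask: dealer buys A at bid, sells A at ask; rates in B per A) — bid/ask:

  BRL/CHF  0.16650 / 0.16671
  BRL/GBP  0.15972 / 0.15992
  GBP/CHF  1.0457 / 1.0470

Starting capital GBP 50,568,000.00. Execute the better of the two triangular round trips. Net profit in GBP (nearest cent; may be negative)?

Best loop GBP → CHF → BRL → GBP:
GBP 50,568,000.00 × 1.0457 (sell GBP at bid) = CHF 52,878,957.60
CHF 52,878,957.60 ÷ 0.16671 (buy BRL at ask) = BRL 317,191,275.87
BRL 317,191,275.87 × 0.15972 (sell BRL at bid) = GBP 50,661,790.58

Net profit: GBP 93,790.58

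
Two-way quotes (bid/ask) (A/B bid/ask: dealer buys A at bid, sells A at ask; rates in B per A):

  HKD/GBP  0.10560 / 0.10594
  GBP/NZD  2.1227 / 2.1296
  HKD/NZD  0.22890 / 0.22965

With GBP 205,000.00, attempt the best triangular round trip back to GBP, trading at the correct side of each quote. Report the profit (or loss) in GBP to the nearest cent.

Net profit: GBP 2,989.61

Best loop GBP → HKD → NZD → GBP:
GBP 205,000.00 ÷ 0.10594 (buy HKD at ask) = HKD 1,935,057.58
HKD 1,935,057.58 × 0.22890 (sell HKD at bid) = NZD 442,934.68
NZD 442,934.68 ÷ 2.1296 (buy GBP at ask) = GBP 207,989.61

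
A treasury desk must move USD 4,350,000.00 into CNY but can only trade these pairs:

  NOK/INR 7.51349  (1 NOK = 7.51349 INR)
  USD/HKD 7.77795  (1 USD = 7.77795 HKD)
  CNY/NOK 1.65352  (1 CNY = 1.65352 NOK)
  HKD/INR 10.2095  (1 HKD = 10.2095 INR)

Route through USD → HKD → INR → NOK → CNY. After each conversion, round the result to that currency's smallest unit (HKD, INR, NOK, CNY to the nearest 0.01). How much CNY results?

USD 4,350,000.00 × 7.77795 = HKD 33,834,082.50
HKD 33,834,082.50 × 10.2095 = INR 345,429,065.28
INR 345,429,065.28 ÷ 7.51349 = NOK 45,974,515.87
NOK 45,974,515.87 ÷ 1.65352 = CNY 27,804,027.69

CNY 27,804,027.69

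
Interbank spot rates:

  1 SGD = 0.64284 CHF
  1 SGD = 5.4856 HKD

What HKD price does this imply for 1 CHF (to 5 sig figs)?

1 CHF ÷ 0.64284 = 1.5556 SGD
1.5556 SGD × 5.4856 = 8.53338 HKD

CHF/HKD = 8.5334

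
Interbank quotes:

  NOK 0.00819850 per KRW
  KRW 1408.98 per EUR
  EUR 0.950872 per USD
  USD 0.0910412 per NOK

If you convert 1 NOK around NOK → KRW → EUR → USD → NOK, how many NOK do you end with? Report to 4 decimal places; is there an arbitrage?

1.0000 (no arbitrage)

Around NOK → KRW → EUR → USD → NOK: 1 ÷ 0.00819850 ÷ 1408.98 ÷ 0.950872 ÷ 0.0910412 = 1.000002
Product ≈ 1 (deviation 0.000%, within rounding noise).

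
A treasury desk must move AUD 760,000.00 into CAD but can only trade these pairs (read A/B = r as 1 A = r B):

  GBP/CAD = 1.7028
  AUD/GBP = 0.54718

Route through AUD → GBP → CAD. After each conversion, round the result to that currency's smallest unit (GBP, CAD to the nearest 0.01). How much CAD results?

AUD 760,000.00 × 0.54718 = GBP 415,856.80
GBP 415,856.80 × 1.7028 = CAD 708,120.96

CAD 708,120.96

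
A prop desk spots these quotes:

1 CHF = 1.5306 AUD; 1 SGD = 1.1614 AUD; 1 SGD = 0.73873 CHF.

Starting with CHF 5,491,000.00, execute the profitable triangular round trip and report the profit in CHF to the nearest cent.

Profit: CHF 149,087.22

Profitable loop is CHF → SGD → AUD → CHF:
CHF 5,491,000.00 ÷ 0.73873 = SGD 7,433,026.95
SGD 7,433,026.95 × 1.1614 = AUD 8,632,717.50
AUD 8,632,717.50 ÷ 1.5306 = CHF 5,640,087.22
Profit = CHF 5,640,087.22 − CHF 5,491,000.00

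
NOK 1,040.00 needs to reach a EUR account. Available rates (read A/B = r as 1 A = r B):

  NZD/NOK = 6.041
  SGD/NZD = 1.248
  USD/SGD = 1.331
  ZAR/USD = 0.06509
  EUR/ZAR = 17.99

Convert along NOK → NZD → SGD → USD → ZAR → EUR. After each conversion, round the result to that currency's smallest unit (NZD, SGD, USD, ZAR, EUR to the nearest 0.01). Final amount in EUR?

NOK 1,040.00 ÷ 6.041 = NZD 172.16
NZD 172.16 ÷ 1.248 = SGD 137.95
SGD 137.95 ÷ 1.331 = USD 103.64
USD 103.64 ÷ 0.06509 = ZAR 1,592.26
ZAR 1,592.26 ÷ 17.99 = EUR 88.51

EUR 88.51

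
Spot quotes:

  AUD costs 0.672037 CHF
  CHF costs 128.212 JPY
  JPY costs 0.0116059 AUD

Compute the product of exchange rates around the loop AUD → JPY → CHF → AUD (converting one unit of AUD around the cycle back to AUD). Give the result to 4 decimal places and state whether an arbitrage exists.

1.0000 (no arbitrage)

Around AUD → JPY → CHF → AUD: 1 ÷ 0.0116059 ÷ 128.212 ÷ 0.672037 = 0.999998
Product ≈ 1 (deviation 0.000%, within rounding noise).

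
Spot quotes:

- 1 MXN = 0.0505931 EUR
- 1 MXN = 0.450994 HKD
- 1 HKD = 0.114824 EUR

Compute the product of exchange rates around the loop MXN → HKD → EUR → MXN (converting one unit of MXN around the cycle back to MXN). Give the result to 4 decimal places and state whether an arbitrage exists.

1.0236 (arbitrage exists)

Around MXN → HKD → EUR → MXN: 1 × 0.450994 × 0.114824 ÷ 0.0505931 = 1.023557
Product > 1; profitable direction is MXN → HKD → EUR → MXN.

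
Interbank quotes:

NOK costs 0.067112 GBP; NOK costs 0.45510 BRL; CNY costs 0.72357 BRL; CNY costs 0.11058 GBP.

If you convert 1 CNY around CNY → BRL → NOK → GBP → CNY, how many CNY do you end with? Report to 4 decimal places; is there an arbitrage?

Around CNY → BRL → NOK → GBP → CNY: 1 × 0.72357 ÷ 0.45510 × 0.067112 ÷ 0.11058 = 0.964933
Product < 1; profitable direction is CNY → GBP → NOK → BRL → CNY.

0.9649 (arbitrage exists)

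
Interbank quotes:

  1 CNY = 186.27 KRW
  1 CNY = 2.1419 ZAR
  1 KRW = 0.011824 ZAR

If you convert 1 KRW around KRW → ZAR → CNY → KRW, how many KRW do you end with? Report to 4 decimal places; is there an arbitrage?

Around KRW → ZAR → CNY → KRW: 1 × 0.011824 ÷ 2.1419 × 186.27 = 1.028272
Product > 1; profitable direction is KRW → ZAR → CNY → KRW.

1.0283 (arbitrage exists)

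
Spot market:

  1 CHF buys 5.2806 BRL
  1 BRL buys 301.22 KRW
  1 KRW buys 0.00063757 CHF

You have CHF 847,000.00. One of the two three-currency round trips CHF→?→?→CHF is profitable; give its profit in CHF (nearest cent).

Profit: CHF 11,970.72

Profitable loop is CHF → BRL → KRW → CHF:
CHF 847,000.00 × 5.2806 = BRL 4,472,668.20
BRL 4,472,668.20 × 301.22 = KRW 1,347,257,115
KRW 1,347,257,115 × 0.00063757 = CHF 858,970.72
Profit = CHF 858,970.72 − CHF 847,000.00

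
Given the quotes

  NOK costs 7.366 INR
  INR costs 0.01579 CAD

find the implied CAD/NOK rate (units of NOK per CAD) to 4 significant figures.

1 CAD ÷ 0.01579 = 63.3312 INR
63.3312 INR ÷ 7.366 = 8.59778 NOK

CAD/NOK = 8.598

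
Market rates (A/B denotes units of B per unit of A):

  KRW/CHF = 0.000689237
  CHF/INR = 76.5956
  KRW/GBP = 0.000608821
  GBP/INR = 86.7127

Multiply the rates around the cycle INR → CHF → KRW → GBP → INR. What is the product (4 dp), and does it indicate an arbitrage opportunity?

1.0000 (no arbitrage)

Around INR → CHF → KRW → GBP → INR: 1 ÷ 76.5956 ÷ 0.000689237 × 0.000608821 × 86.7127 = 1.000000
Product ≈ 1 (deviation 0.000%, within rounding noise).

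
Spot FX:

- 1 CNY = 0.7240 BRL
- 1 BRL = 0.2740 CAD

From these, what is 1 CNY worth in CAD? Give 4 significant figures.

1 CNY × 0.7240 = 0.724 BRL
0.724 BRL × 0.2740 = 0.198376 CAD

CNY/CAD = 0.1984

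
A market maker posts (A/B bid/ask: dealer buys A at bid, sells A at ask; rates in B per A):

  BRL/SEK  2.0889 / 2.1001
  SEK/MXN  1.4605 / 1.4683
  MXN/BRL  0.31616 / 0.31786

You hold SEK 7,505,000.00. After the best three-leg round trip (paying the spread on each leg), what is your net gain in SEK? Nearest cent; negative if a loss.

Net profit: SEK 152,024.63

Best loop SEK → BRL → MXN → SEK:
SEK 7,505,000.00 ÷ 2.1001 (buy BRL at ask) = BRL 3,573,639.35
BRL 3,573,639.35 ÷ 0.31786 (buy MXN at ask) = MXN 11,242,809.26
MXN 11,242,809.26 ÷ 1.4683 (buy SEK at ask) = SEK 7,657,024.63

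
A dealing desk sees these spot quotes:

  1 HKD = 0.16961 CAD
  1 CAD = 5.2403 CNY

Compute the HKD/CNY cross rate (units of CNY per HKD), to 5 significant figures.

HKD/CNY = 0.88881

1 HKD × 0.16961 = 0.16961 CAD
0.16961 CAD × 5.2403 = 0.888807 CNY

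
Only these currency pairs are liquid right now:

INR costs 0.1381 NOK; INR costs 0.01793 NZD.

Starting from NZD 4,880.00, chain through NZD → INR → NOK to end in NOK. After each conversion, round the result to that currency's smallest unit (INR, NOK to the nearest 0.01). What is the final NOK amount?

NOK 37,586.61

NZD 4,880.00 ÷ 0.01793 = INR 272,169.55
INR 272,169.55 × 0.1381 = NOK 37,586.61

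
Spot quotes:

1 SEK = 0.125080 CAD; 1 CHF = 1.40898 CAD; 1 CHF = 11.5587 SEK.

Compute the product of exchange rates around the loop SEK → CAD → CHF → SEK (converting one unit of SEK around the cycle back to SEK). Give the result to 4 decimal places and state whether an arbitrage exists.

1.0261 (arbitrage exists)

Around SEK → CAD → CHF → SEK: 1 × 0.125080 ÷ 1.40898 × 11.5587 = 1.026106
Product > 1; profitable direction is SEK → CAD → CHF → SEK.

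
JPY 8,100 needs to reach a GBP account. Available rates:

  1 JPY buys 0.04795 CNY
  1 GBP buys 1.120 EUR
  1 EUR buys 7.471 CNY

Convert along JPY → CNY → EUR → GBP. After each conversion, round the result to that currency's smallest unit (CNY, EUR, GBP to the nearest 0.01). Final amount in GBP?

GBP 46.42

JPY 8,100 × 0.04795 = CNY 388.39
CNY 388.39 ÷ 7.471 = EUR 51.99
EUR 51.99 ÷ 1.120 = GBP 46.42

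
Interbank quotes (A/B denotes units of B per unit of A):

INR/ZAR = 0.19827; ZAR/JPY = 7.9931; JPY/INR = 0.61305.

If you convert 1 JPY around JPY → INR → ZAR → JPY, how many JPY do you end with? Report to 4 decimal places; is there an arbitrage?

Around JPY → INR → ZAR → JPY: 1 × 0.61305 × 0.19827 × 7.9931 = 0.971557
Product < 1; profitable direction is JPY → ZAR → INR → JPY.

0.9716 (arbitrage exists)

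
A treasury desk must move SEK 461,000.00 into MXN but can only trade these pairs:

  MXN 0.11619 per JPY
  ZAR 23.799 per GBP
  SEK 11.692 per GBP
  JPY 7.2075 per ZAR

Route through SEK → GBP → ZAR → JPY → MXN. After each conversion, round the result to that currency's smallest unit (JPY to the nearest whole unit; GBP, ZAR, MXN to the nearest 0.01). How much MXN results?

MXN 785,822.13

SEK 461,000.00 ÷ 11.692 = GBP 39,428.67
GBP 39,428.67 × 23.799 = ZAR 938,362.92
ZAR 938,362.92 × 7.2075 = JPY 6,763,251
JPY 6,763,251 × 0.11619 = MXN 785,822.13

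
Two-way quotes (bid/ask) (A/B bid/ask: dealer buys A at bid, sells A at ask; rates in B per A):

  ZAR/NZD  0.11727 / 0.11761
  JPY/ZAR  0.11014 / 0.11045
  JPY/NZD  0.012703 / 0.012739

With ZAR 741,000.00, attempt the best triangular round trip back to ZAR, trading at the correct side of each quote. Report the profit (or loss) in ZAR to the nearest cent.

Best loop ZAR → NZD → JPY → ZAR:
ZAR 741,000.00 × 0.11727 (sell ZAR at bid) = NZD 86,897.07
NZD 86,897.07 ÷ 0.012739 (buy JPY at ask) = JPY 6,821,342
JPY 6,821,342 × 0.11014 (sell JPY at bid) = ZAR 751,302.56

Net profit: ZAR 10,302.56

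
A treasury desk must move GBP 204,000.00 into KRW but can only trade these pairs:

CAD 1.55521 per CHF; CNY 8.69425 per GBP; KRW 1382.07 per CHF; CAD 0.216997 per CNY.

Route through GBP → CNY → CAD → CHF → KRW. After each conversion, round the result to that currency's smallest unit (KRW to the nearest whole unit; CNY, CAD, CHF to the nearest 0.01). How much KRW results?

KRW 342,024,346

GBP 204,000.00 × 8.69425 = CNY 1,773,627.00
CNY 1,773,627.00 × 0.216997 = CAD 384,871.74
CAD 384,871.74 ÷ 1.55521 = CHF 247,472.52
CHF 247,472.52 × 1382.07 = KRW 342,024,346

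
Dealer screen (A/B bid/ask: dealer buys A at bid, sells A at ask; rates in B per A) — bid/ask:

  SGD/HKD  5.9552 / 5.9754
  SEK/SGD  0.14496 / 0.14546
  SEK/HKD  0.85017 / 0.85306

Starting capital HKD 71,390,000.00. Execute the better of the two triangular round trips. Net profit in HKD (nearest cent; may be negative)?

Best loop HKD → SEK → SGD → HKD:
HKD 71,390,000.00 ÷ 0.85306 (buy SEK at ask) = SEK 83,686,962.23
SEK 83,686,962.23 × 0.14496 (sell SEK at bid) = SGD 12,131,262.04
SGD 12,131,262.04 × 5.9552 (sell SGD at bid) = HKD 72,244,091.73

Net profit: HKD 854,091.73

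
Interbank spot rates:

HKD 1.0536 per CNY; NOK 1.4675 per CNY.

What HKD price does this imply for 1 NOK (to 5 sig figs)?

NOK/HKD = 0.71796

1 NOK ÷ 1.4675 = 0.681431 CNY
0.681431 CNY × 1.0536 = 0.717956 HKD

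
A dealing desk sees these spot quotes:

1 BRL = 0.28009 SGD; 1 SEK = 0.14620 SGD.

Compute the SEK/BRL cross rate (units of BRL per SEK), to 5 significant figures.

SEK/BRL = 0.52198

1 SEK × 0.14620 = 0.1462 SGD
0.1462 SGD ÷ 0.28009 = 0.521975 BRL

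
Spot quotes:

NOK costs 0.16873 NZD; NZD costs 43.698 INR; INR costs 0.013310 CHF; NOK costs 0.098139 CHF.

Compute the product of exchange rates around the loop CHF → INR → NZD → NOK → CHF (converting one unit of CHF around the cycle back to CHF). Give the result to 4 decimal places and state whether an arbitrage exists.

Around CHF → INR → NZD → NOK → CHF: 1 ÷ 0.013310 ÷ 43.698 ÷ 0.16873 × 0.098139 = 1.000022
Product ≈ 1 (deviation 0.002%, within rounding noise).

1.0000 (no arbitrage)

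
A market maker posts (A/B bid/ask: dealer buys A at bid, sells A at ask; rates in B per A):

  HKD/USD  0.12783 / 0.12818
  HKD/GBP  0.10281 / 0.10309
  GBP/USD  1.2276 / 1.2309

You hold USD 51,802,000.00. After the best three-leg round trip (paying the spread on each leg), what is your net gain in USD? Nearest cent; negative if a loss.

Best loop USD → GBP → HKD → USD:
USD 51,802,000.00 ÷ 1.2309 (buy GBP at ask) = GBP 42,084,653.51
GBP 42,084,653.51 ÷ 0.10309 (buy HKD at ask) = HKD 408,232,161.27
HKD 408,232,161.27 × 0.12783 (sell HKD at bid) = USD 52,184,317.18

Net profit: USD 382,317.18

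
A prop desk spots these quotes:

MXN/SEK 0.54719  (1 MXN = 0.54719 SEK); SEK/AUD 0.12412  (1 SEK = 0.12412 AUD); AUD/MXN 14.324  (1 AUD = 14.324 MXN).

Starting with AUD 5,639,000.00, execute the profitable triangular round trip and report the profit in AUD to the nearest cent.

Profit: AUD 157,393.53

Profitable loop is AUD → SEK → MXN → AUD:
AUD 5,639,000.00 ÷ 0.12412 = SEK 45,431,840.15
SEK 45,431,840.15 ÷ 0.54719 = MXN 83,027,540.99
MXN 83,027,540.99 ÷ 14.324 = AUD 5,796,393.53
Profit = AUD 5,796,393.53 − AUD 5,639,000.00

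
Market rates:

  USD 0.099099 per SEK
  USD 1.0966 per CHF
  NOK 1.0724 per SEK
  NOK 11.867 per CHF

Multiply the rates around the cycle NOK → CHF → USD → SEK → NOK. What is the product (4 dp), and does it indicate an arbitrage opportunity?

1.0000 (no arbitrage)

Around NOK → CHF → USD → SEK → NOK: 1 ÷ 11.867 × 1.0966 ÷ 0.099099 × 1.0724 = 0.999988
Product ≈ 1 (deviation 0.001%, within rounding noise).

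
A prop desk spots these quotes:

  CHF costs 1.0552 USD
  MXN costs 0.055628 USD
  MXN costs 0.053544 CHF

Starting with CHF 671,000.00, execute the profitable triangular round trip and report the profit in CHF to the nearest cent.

Profit: CHF 10,513.82

Profitable loop is CHF → USD → MXN → CHF:
CHF 671,000.00 × 1.0552 = USD 708,039.20
USD 708,039.20 ÷ 0.055628 = MXN 12,728,108.15
MXN 12,728,108.15 × 0.053544 = CHF 681,513.82
Profit = CHF 681,513.82 − CHF 671,000.00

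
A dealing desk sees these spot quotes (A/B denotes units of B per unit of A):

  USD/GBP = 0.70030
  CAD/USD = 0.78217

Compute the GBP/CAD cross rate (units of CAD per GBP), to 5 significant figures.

GBP/CAD = 1.8256

1 GBP ÷ 0.70030 = 1.42796 USD
1.42796 USD ÷ 0.78217 = 1.82564 CAD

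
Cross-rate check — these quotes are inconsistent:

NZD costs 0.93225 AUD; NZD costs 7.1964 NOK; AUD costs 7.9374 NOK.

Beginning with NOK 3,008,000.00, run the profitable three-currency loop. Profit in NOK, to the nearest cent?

Profit: NOK 84,952.11

Profitable loop is NOK → NZD → AUD → NOK:
NOK 3,008,000.00 ÷ 7.1964 = NZD 417,986.77
NZD 417,986.77 × 0.93225 = AUD 389,668.17
AUD 389,668.17 × 7.9374 = NOK 3,092,952.11
Profit = NOK 3,092,952.11 − NOK 3,008,000.00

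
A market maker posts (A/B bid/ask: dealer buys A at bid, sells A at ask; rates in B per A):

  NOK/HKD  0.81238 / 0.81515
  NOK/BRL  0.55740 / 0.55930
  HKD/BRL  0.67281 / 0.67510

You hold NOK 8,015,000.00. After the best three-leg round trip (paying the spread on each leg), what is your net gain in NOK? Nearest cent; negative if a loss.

Best loop NOK → BRL → HKD → NOK:
NOK 8,015,000.00 × 0.55740 (sell NOK at bid) = BRL 4,467,561.00
BRL 4,467,561.00 ÷ 0.67510 (buy HKD at ask) = HKD 6,617,628.50
HKD 6,617,628.50 ÷ 0.81515 (buy NOK at ask) = NOK 8,118,295.41

Net profit: NOK 103,295.41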